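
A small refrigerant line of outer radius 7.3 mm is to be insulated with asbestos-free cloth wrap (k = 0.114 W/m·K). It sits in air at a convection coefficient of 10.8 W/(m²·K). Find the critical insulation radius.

For a cylinder r_cr = k/h = 0.114/10.8
r_cr = 10.6 mm; since the bare radius (7.3 mm) is below r_cr, adding a thin layer of insulation will *increase* heat loss.

r_cr ≈ 10.6 mm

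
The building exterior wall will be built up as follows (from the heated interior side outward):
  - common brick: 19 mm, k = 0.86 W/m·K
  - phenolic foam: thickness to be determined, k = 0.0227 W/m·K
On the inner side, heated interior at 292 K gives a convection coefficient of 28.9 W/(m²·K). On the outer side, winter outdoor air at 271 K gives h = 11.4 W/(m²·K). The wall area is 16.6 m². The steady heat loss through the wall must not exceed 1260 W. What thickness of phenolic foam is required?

Treating each layer as a thermal resistance in series:
R_inner film = 1/(h_i·A) = 1/(28.9×16.6) = 0.002084 K/W
R_common brick = L/(kA) = 0.019/(0.86×16.6) = 0.001331 K/W
R_outer film = 1/(h_o·A) = 1/(11.4×16.6) = 0.005284 K/W
Sum of the known resistances R_other = 0.0087 K/W
Required total resistance R_tot = ΔT/Q_allow = 21/1260 = 0.01667 K/W
R_phenolic foam = R_tot − R_other = 0.007967 K/W
L = R·k·A = 0.007967×0.0227×16.6

L ≈ 3 mm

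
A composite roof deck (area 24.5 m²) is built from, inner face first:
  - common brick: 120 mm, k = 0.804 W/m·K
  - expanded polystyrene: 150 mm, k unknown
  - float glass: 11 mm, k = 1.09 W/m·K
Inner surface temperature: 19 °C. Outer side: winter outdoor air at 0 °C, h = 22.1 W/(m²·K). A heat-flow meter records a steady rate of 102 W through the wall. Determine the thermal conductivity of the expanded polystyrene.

k ≈ 0.0344 W/(m·K)

Using the resistance-network approach (series):
R_common brick = L/(kA) = 0.12/(0.804×24.5) = 0.006092 K/W
R_float glass = L/(kA) = 0.011/(1.09×24.5) = 4.119×10^-4 K/W
R_outer film = 1/(h_o·A) = 1/(22.1×24.5) = 0.001847 K/W
Sum of known resistances R_other = 0.008351 K/W
Total R = ΔT/Q = 19/102 = 0.1863 K/W
R_expanded polystyrene = R_total − R_other = 0.1779 K/W
k = L/(R·A) = 0.15/(0.1779×24.5)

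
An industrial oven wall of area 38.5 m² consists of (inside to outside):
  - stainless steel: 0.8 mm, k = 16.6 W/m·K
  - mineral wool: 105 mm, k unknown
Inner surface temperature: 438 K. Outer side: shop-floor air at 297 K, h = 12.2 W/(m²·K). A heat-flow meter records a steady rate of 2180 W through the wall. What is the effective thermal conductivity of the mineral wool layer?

Thermal resistances in series:
R_stainless steel = L/(kA) = 0.0008/(16.6×38.5) = 1.252×10^-6 K/W
R_outer film = 1/(h_o·A) = 1/(12.2×38.5) = 0.002129 K/W
Sum of known resistances R_other = 0.00213 K/W
Total R = ΔT/Q = 141/2180 = 0.06468 K/W
R_mineral wool = R_total − R_other = 0.06255 K/W
k = L/(R·A) = 0.105/(0.06255×38.5)

k ≈ 0.0436 W/(m·K)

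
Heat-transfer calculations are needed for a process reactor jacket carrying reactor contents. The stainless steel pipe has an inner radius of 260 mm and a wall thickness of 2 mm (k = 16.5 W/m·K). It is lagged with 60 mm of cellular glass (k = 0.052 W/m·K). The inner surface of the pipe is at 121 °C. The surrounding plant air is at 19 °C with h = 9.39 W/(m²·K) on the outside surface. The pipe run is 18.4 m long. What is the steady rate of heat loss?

Radial resistances (cylindrical: R_cond = ln(r_o/r_i)/(2πkL), R_conv = 1/(h·2πrL)):
R_stainless steel pipe wall = ln(262/260)/(2π×16.5×18.4) = 4.017×10^-6 K/W
R_cellular glass = ln(322/262)/(2π×0.052×18.4) = 0.0343 K/W
R_outer film = 1/(h_o·2πr_oL) = 1/(9.39×2π×0.322×18.4) = 0.002861 K/W
R_total = 0.03717 K/W
Q = ΔT/R_total = 102/0.03717

Q ≈ 2740 W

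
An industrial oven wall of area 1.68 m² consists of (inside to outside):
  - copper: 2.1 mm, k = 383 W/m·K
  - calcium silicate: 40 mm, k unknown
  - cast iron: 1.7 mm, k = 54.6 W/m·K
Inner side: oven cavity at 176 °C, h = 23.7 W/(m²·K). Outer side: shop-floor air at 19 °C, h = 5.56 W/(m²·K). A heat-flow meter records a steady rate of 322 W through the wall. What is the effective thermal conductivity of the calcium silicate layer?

Using the resistance-network approach (series):
R_inner film = 1/(h_i·A) = 1/(23.7×1.68) = 0.02512 K/W
R_copper = L/(kA) = 0.0021/(383×1.68) = 3.264×10^-6 K/W
R_cast iron = L/(kA) = 0.0017/(54.6×1.68) = 1.853×10^-5 K/W
R_outer film = 1/(h_o·A) = 1/(5.56×1.68) = 0.1071 K/W
Sum of known resistances R_other = 0.1322 K/W
Total R = ΔT/Q = 157/322 = 0.4876 K/W
R_calcium silicate = R_total − R_other = 0.3554 K/W
k = L/(R·A) = 0.04/(0.3554×1.68)

k ≈ 0.067 W/(m·K)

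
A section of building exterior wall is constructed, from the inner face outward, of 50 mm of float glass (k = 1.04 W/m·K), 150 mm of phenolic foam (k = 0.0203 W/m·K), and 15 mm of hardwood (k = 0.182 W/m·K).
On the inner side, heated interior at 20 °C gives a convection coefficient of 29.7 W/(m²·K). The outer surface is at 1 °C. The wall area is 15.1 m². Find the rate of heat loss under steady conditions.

Q ≈ 38 W

Using the resistance-network approach (series):
R_inner film = 1/(h_i·A) = 1/(29.7×15.1) = 0.00223 K/W
R_float glass = L/(kA) = 0.05/(1.04×15.1) = 0.003184 K/W
R_phenolic foam = L/(kA) = 0.15/(0.0203×15.1) = 0.4893 K/W
R_hardwood = L/(kA) = 0.015/(0.182×15.1) = 0.005458 K/W
R_total = 0.5002 K/W
Q = ΔT / R_total = 19 / 0.5002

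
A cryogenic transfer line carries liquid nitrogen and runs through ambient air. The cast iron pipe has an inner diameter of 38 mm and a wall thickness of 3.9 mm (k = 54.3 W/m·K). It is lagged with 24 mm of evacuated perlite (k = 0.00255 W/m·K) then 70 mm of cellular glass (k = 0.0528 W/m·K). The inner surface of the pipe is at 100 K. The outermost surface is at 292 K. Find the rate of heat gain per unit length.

Per-layer cylindrical resistances, series-summed:
R_cast iron pipe wall = ln(22.9/19)/(2π×54.3×1) = 5.472×10^-4 K/W
R_evacuated perlite = ln(46.9/22.9)/(2π×0.00255×1) = 44.74 K/W
R_cellular glass = ln(116.9/46.9)/(2π×0.0528×1) = 2.753 K/W
R_total = 47.5 K/W
Q = ΔT/R_total = 192/47.5

q′ ≈ 4.04 W/m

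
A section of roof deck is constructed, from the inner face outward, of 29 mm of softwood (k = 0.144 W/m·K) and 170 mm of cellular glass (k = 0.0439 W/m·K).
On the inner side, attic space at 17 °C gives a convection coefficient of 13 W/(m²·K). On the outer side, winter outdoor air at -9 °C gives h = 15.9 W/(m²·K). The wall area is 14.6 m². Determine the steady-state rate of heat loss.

Treating each layer as a thermal resistance in series:
R_inner film = 1/(h_i·A) = 1/(13×14.6) = 0.005269 K/W
R_softwood = L/(kA) = 0.029/(0.144×14.6) = 0.01379 K/W
R_cellular glass = L/(kA) = 0.17/(0.0439×14.6) = 0.2652 K/W
R_outer film = 1/(h_o·A) = 1/(15.9×14.6) = 0.004308 K/W
R_total = 0.2886 K/W
Q = ΔT / R_total = 26 / 0.2886

Q ≈ 90.1 W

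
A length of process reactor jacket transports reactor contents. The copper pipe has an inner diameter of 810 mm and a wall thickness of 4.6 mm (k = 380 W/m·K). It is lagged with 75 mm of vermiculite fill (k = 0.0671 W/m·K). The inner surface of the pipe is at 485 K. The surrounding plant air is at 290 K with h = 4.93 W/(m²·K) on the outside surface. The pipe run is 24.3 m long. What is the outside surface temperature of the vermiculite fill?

Cylindrical conduction, so R = ln(r₂/r₁)/(2πkL) per layer, in series:
R_copper pipe wall = ln(409.6/405)/(2π×380×24.3) = 1.947×10^-7 K/W
R_vermiculite fill = ln(484.6/409.6)/(2π×0.0671×24.3) = 0.01641 K/W
R_outer film = 1/(h_o·2πr_oL) = 1/(4.93×2π×0.4846×24.3) = 0.002741 K/W
R_total = 0.01915 K/W
Q = ΔT/R_total = 195/0.01915
Q = 10200 W
T_interface = T_inner − Q·ΣR(inner→interface) = 485 − 10200×0.01641

T ≈ 318 K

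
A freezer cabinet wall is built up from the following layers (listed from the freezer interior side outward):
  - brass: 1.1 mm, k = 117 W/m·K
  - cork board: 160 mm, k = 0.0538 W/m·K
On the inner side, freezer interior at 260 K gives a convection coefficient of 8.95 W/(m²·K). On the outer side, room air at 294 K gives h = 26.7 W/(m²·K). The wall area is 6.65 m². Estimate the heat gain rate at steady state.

Using the resistance-network approach (series):
R_inner film = 1/(h_i·A) = 1/(8.95×6.65) = 0.0168 K/W
R_brass = L/(kA) = 0.0011/(117×6.65) = 1.414×10^-6 K/W
R_cork board = L/(kA) = 0.16/(0.0538×6.65) = 0.4472 K/W
R_outer film = 1/(h_o·A) = 1/(26.7×6.65) = 0.005632 K/W
R_total = 0.4696 K/W
Q = ΔT / R_total = 34 / 0.4696

Q ≈ 72.4 W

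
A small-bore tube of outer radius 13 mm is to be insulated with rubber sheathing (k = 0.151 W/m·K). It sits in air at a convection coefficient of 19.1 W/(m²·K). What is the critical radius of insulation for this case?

For a cylinder r_cr = k/h = 0.151/19.1
r_cr = 7.91 mm; since the bare radius (13 mm) is above r_cr, any added insulation will reduce heat loss.

r_cr ≈ 7.91 mm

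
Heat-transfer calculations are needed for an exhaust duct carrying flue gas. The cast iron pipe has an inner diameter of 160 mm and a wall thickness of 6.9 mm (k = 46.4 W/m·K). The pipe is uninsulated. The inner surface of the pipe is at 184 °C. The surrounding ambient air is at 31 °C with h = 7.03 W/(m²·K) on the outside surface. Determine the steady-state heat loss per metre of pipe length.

For a radial system each layer contributes R = ln(r_out/r_in)/(2πkL); films add R = 1/(hA).
R_cast iron pipe wall = ln(86.9/80)/(2π×46.4×1) = 2.838×10^-4 K/W
R_outer film = 1/(h_o·2πr_oL) = 1/(7.03×2π×0.0869×1) = 0.2605 K/W
R_total = 0.2608 K/W
Q = ΔT/R_total = 153/0.2608

q′ ≈ 587 W/m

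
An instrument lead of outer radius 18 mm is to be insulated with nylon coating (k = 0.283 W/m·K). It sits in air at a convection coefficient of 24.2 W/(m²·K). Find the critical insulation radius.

r_cr ≈ 11.7 mm

For a cylinder r_cr = k/h = 0.283/24.2
r_cr = 11.7 mm; since the bare radius (18 mm) is above r_cr, any added insulation will reduce heat loss.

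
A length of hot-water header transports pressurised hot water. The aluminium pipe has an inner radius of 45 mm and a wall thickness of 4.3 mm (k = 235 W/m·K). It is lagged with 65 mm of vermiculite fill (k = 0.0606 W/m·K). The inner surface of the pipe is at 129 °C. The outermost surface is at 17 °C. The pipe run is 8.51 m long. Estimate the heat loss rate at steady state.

Treating each annulus and film as a series resistance:
R_aluminium pipe wall = ln(49.3/45)/(2π×235×8.51) = 7.263×10^-6 K/W
R_vermiculite fill = ln(114.3/49.3)/(2π×0.0606×8.51) = 0.2595 K/W
R_total = 0.2595 K/W
Q = ΔT/R_total = 112/0.2595

Q ≈ 432 W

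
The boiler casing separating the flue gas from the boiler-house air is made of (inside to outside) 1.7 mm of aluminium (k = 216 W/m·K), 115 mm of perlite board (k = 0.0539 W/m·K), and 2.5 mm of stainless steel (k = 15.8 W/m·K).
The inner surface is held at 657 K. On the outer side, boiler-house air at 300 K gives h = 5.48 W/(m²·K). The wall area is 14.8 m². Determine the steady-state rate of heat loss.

Thermal resistances in series:
R_aluminium = L/(kA) = 0.0017/(216×14.8) = 5.318×10^-7 K/W
R_perlite board = L/(kA) = 0.115/(0.0539×14.8) = 0.1442 K/W
R_stainless steel = L/(kA) = 0.0025/(15.8×14.8) = 1.069×10^-5 K/W
R_outer film = 1/(h_o·A) = 1/(5.48×14.8) = 0.01233 K/W
R_total = 0.1565 K/W
Q = ΔT / R_total = 357 / 0.1565

Q ≈ 2280 W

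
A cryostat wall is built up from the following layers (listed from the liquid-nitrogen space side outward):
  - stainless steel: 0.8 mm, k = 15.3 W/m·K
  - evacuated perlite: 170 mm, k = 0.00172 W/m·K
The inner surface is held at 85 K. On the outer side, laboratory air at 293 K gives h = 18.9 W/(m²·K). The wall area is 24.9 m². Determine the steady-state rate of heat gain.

Q ≈ 52.4 W

Model the wall as resistances in series:
R_stainless steel = L/(kA) = 0.0008/(15.3×24.9) = 2.1×10^-6 K/W
R_evacuated perlite = L/(kA) = 0.17/(0.00172×24.9) = 3.969 K/W
R_outer film = 1/(h_o·A) = 1/(18.9×24.9) = 0.002125 K/W
R_total = 3.971 K/W
Q = ΔT / R_total = 208 / 3.971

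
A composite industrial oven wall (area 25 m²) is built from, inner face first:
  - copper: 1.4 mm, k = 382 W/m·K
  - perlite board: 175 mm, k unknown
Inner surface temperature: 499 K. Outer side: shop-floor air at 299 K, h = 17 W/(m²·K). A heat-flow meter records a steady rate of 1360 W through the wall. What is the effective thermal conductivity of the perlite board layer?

k ≈ 0.0484 W/(m·K)

Model the wall as resistances in series:
R_copper = L/(kA) = 0.0014/(382×25) = 1.466×10^-7 K/W
R_outer film = 1/(h_o·A) = 1/(17×25) = 0.002353 K/W
Sum of known resistances R_other = 0.002353 K/W
Total R = ΔT/Q = 200/1360 = 0.1471 K/W
R_perlite board = R_total − R_other = 0.1447 K/W
k = L/(R·A) = 0.175/(0.1447×25)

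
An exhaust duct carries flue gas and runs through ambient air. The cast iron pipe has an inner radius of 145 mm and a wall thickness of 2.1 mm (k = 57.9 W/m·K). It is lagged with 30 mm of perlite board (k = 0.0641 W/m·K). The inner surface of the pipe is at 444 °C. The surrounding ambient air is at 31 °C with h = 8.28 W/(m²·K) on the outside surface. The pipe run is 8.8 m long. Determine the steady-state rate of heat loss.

Radial resistances (cylindrical: R_cond = ln(r_o/r_i)/(2πkL), R_conv = 1/(h·2πrL)):
R_cast iron pipe wall = ln(147.1/145)/(2π×57.9×8.8) = 4.491×10^-6 K/W
R_perlite board = ln(177.1/147.1)/(2π×0.0641×8.8) = 0.05237 K/W
R_outer film = 1/(h_o·2πr_oL) = 1/(8.28×2π×0.1771×8.8) = 0.01233 K/W
R_total = 0.06471 K/W
Q = ΔT/R_total = 413/0.06471

Q ≈ 6380 W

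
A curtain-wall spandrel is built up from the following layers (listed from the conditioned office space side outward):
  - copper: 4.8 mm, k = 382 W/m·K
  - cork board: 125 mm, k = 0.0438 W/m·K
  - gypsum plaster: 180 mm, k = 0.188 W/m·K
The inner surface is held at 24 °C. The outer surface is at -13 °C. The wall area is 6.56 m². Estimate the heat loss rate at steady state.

Model the wall as resistances in series:
R_copper = L/(kA) = 0.0048/(382×6.56) = 1.915×10^-6 K/W
R_cork board = L/(kA) = 0.125/(0.0438×6.56) = 0.435 K/W
R_gypsum plaster = L/(kA) = 0.18/(0.188×6.56) = 0.146 K/W
R_total = 0.581 K/W
Q = ΔT / R_total = 37 / 0.581

Q ≈ 63.7 W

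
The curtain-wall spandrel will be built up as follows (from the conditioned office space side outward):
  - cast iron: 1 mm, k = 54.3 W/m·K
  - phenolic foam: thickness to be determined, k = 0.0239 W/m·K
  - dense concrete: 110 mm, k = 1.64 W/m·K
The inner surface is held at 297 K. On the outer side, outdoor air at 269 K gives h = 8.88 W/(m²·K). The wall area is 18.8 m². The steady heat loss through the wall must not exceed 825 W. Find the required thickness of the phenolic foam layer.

Thermal resistances in series:
R_cast iron = L/(kA) = 0.001/(54.3×18.8) = 9.796×10^-7 K/W
R_dense concrete = L/(kA) = 0.11/(1.64×18.8) = 0.003568 K/W
R_outer film = 1/(h_o·A) = 1/(8.88×18.8) = 0.00599 K/W
Sum of the known resistances R_other = 0.009559 K/W
Required total resistance R_tot = ΔT/Q_allow = 28/825 = 0.03394 K/W
R_phenolic foam = R_tot − R_other = 0.02438 K/W
L = R·k·A = 0.02438×0.0239×18.8

L ≈ 11 mm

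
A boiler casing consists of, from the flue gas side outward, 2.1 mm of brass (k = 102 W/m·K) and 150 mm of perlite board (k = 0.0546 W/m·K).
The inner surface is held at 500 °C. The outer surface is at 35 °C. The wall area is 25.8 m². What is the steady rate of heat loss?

Q ≈ 4370 W

Thermal resistances in series:
R_brass = L/(kA) = 0.0021/(102×25.8) = 7.98×10^-7 K/W
R_perlite board = L/(kA) = 0.15/(0.0546×25.8) = 0.1065 K/W
R_total = 0.1065 K/W
Q = ΔT / R_total = 465 / 0.1065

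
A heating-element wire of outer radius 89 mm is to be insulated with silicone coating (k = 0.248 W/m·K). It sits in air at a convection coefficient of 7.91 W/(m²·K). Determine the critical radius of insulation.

For a cylinder r_cr = k/h = 0.248/7.91
r_cr = 31.4 mm; since the bare radius (89 mm) is above r_cr, any added insulation will reduce heat loss.

r_cr ≈ 31.4 mm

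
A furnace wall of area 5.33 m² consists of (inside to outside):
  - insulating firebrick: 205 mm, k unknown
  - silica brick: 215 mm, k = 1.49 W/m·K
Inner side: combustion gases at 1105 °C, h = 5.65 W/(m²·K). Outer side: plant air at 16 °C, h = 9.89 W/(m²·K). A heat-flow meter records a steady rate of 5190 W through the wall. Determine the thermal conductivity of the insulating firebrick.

Treating each layer as a thermal resistance in series:
R_inner film = 1/(h_i·A) = 1/(5.65×5.33) = 0.03321 K/W
R_silica brick = L/(kA) = 0.215/(1.49×5.33) = 0.02707 K/W
R_outer film = 1/(h_o·A) = 1/(9.89×5.33) = 0.01897 K/W
Sum of known resistances R_other = 0.07925 K/W
Total R = ΔT/Q = 1089/5190 = 0.2098 K/W
R_insulating firebrick = R_total − R_other = 0.1306 K/W
k = L/(R·A) = 0.205/(0.1306×5.33)

k ≈ 0.295 W/(m·K)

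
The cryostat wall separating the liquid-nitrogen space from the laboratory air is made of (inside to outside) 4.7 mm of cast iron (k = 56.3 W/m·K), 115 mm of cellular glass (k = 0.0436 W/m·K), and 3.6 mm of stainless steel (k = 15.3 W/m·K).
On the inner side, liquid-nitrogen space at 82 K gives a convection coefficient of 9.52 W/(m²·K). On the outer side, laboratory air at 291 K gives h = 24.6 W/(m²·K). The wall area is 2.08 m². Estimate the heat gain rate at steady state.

Treating each layer as a thermal resistance in series:
R_inner film = 1/(h_i·A) = 1/(9.52×2.08) = 0.0505 K/W
R_cast iron = L/(kA) = 0.0047/(56.3×2.08) = 4.014×10^-5 K/W
R_cellular glass = L/(kA) = 0.115/(0.0436×2.08) = 1.268 K/W
R_stainless steel = L/(kA) = 0.0036/(15.3×2.08) = 1.131×10^-4 K/W
R_outer film = 1/(h_o·A) = 1/(24.6×2.08) = 0.01954 K/W
R_total = 1.338 K/W
Q = ΔT / R_total = 209 / 1.338

Q ≈ 156 W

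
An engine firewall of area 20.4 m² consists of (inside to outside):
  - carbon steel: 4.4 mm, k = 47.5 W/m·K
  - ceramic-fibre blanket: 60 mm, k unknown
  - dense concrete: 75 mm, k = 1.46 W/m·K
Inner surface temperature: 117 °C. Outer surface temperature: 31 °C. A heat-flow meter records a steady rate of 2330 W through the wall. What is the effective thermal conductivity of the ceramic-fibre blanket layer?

k ≈ 0.0855 W/(m·K)

Thermal resistances in series:
R_carbon steel = L/(kA) = 0.0044/(47.5×20.4) = 4.541×10^-6 K/W
R_dense concrete = L/(kA) = 0.075/(1.46×20.4) = 0.002518 K/W
Sum of known resistances R_other = 0.002523 K/W
Total R = ΔT/Q = 86/2330 = 0.03691 K/W
R_ceramic-fibre blanket = R_total − R_other = 0.03439 K/W
k = L/(R·A) = 0.06/(0.03439×20.4)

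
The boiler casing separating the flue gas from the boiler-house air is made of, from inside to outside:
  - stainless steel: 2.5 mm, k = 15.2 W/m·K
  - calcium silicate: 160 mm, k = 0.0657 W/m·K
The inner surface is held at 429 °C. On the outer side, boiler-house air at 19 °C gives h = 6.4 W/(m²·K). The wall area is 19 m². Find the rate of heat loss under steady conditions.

Using the resistance-network approach (series):
R_stainless steel = L/(kA) = 0.0025/(15.2×19) = 8.657×10^-6 K/W
R_calcium silicate = L/(kA) = 0.16/(0.0657×19) = 0.1282 K/W
R_outer film = 1/(h_o·A) = 1/(6.4×19) = 0.008224 K/W
R_total = 0.1364 K/W
Q = ΔT / R_total = 410 / 0.1364

Q ≈ 3010 W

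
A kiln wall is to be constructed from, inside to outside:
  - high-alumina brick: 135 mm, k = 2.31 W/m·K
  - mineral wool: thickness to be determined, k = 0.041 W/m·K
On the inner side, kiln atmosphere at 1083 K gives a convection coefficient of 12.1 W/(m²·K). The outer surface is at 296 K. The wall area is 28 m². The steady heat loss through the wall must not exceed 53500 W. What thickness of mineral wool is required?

Model the wall as resistances in series:
R_inner film = 1/(h_i·A) = 1/(12.1×28) = 0.002952 K/W
R_high-alumina brick = L/(kA) = 0.135/(2.31×28) = 0.002087 K/W
Sum of the known resistances R_other = 0.005039 K/W
Required total resistance R_tot = ΔT/Q_allow = 787/53500 = 0.01471 K/W
R_mineral wool = R_tot − R_other = 0.009671 K/W
L = R·k·A = 0.009671×0.041×28

L ≈ 11.1 mm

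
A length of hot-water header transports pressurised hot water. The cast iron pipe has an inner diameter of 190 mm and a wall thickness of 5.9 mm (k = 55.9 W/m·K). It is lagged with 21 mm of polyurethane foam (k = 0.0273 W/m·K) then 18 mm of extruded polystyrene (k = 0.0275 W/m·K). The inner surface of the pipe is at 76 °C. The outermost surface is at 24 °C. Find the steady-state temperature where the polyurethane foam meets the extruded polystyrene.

T ≈ 45.8 °C

Treating each annulus and film as a series resistance:
R_cast iron pipe wall = ln(100.9/95)/(2π×55.9×1) = 1.715×10^-4 K/W
R_polyurethane foam = ln(121.9/100.9)/(2π×0.0273×1) = 1.102 K/W
R_extruded polystyrene = ln(139.9/121.9)/(2π×0.0275×1) = 0.7971 K/W
R_total = 1.9 K/W
Q = ΔT/R_total = 52/1.9
Q = 27.4 W/m
T_interface = T_inner − Q·ΣR(inner→interface) = 76 − 27.4×1.102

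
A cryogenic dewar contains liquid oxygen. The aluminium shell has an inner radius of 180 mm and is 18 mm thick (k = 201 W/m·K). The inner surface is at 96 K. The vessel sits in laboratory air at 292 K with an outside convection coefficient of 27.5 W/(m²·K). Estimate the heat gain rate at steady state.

Spherical conduction: R = (1/r_in − 1/r_out)/(4πk) per layer; series-sum.
R_aluminium shell = (1/0.18 − 1/0.198)/(4π×201) = 2×10^-4 K/W
R_outer film = 1/(h·4πr_o²) = 1/(27.5×4π×0.198²) = 0.07381 K/W
R_total = 0.07401 K/W
Q = ΔT/R_total = 196/0.07401

Q ≈ 2650 W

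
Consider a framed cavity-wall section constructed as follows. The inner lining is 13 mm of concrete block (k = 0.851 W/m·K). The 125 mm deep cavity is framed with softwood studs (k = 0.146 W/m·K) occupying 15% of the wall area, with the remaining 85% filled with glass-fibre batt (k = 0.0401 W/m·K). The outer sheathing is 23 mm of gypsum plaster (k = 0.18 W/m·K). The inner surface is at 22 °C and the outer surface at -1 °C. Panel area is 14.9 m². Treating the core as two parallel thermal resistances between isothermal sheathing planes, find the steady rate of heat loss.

Q ≈ 144 W

Sheathing layers in series; stud and cavity paths in parallel between them.
R_inner = 0.013/(0.851×14.9) = 0.001025 K/W
R_stud  = 0.125/(0.146×0.15×14.9) = 0.3831 K/W
R_cav   = 0.125/(0.0401×0.85×14.9) = 0.2461 K/W
1/R_core = 1/R_stud + 1/R_cav → R_core = 0.1498 K/W
R_outer = 0.023/(0.18×14.9) = 0.008576 K/W
R_total = 0.1594 K/W
Q = ΔT/R_total = 23/0.1594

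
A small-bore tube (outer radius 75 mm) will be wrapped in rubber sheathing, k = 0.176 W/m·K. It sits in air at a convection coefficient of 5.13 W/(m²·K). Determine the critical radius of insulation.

r_cr ≈ 34.3 mm

For a cylinder r_cr = k/h = 0.176/5.13
r_cr = 34.3 mm; since the bare radius (75 mm) is above r_cr, any added insulation will reduce heat loss.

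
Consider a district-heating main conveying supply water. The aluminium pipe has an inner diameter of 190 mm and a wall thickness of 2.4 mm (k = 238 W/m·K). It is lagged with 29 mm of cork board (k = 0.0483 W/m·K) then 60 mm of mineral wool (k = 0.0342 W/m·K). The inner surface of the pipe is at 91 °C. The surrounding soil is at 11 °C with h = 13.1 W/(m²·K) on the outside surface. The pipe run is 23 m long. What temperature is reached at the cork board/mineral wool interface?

For a radial system each layer contributes R = ln(r_out/r_in)/(2πkL); films add R = 1/(hA).
R_aluminium pipe wall = ln(97.4/95)/(2π×238×23) = 7.254×10^-7 K/W
R_cork board = ln(126.4/97.4)/(2π×0.0483×23) = 0.03734 K/W
R_mineral wool = ln(186.4/126.4)/(2π×0.0342×23) = 0.07859 K/W
R_outer film = 1/(h_o·2πr_oL) = 1/(13.1×2π×0.1864×23) = 0.002834 K/W
R_total = 0.1188 K/W
Q = ΔT/R_total = 80/0.1188
Q = 674 W
T_interface = T_inner − Q·ΣR(inner→interface) = 91 − 674×0.03734

T ≈ 65.8 °C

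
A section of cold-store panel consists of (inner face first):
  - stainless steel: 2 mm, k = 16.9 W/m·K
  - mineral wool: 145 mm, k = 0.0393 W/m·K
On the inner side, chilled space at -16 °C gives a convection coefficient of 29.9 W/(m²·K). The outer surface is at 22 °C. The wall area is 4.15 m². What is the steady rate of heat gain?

Q ≈ 42.4 W

Model the wall as resistances in series:
R_inner film = 1/(h_i·A) = 1/(29.9×4.15) = 0.008059 K/W
R_stainless steel = L/(kA) = 0.002/(16.9×4.15) = 2.852×10^-5 K/W
R_mineral wool = L/(kA) = 0.145/(0.0393×4.15) = 0.8891 K/W
R_total = 0.8971 K/W
Q = ΔT / R_total = 38 / 0.8971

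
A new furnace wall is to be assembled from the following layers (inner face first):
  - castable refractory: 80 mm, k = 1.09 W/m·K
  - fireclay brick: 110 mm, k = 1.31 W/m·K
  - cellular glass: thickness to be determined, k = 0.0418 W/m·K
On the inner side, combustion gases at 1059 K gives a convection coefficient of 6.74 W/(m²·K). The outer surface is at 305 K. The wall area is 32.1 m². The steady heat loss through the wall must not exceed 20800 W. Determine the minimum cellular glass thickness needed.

Thermal resistances in series:
R_inner film = 1/(h_i·A) = 1/(6.74×32.1) = 0.004622 K/W
R_castable refractory = L/(kA) = 0.08/(1.09×32.1) = 0.002286 K/W
R_fireclay brick = L/(kA) = 0.11/(1.31×32.1) = 0.002616 K/W
Sum of the known resistances R_other = 0.009524 K/W
Required total resistance R_tot = ΔT/Q_allow = 754/20800 = 0.03625 K/W
R_cellular glass = R_tot − R_other = 0.02673 K/W
L = R·k·A = 0.02673×0.0418×32.1

L ≈ 35.9 mm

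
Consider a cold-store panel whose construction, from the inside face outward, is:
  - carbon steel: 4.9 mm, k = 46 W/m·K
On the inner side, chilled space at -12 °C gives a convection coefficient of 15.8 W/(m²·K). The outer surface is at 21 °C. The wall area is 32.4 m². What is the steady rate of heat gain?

Series thermal resistances:
R_inner film = 1/(h_i·A) = 1/(15.8×32.4) = 0.001953 K/W
R_carbon steel = L/(kA) = 0.0049/(46×32.4) = 3.288×10^-6 K/W
R_total = 0.001957 K/W
Q = ΔT / R_total = 33 / 0.001957

Q ≈ 16900 W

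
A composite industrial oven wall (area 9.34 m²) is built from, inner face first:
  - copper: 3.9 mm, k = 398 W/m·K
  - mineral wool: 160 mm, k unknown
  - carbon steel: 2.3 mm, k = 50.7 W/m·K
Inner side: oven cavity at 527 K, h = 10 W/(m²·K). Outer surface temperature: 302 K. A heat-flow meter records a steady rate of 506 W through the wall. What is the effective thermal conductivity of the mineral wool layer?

k ≈ 0.0395 W/(m·K)

Using the resistance-network approach (series):
R_inner film = 1/(h_i·A) = 1/(10×9.34) = 0.01071 K/W
R_copper = L/(kA) = 0.0039/(398×9.34) = 1.049×10^-6 K/W
R_carbon steel = L/(kA) = 0.0023/(50.7×9.34) = 4.857×10^-6 K/W
Sum of known resistances R_other = 0.01071 K/W
Total R = ΔT/Q = 225/506 = 0.4447 K/W
R_mineral wool = R_total − R_other = 0.434 K/W
k = L/(R·A) = 0.16/(0.434×9.34)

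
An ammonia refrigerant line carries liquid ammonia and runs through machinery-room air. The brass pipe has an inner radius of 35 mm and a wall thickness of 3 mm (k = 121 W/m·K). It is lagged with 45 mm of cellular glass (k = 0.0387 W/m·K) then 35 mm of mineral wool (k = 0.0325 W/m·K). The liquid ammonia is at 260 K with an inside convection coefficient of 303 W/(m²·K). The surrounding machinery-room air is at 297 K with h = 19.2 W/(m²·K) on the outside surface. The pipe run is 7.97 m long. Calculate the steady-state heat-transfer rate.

Q ≈ 58.7 W

Radial resistances (cylindrical: R_cond = ln(r_o/r_i)/(2πkL), R_conv = 1/(h·2πrL)):
R_inner film = 1/(h_i·2πr₁L) = 1/(303×2π×0.035×7.97) = 0.001883 K/W
R_brass pipe wall = ln(38/35)/(2π×121×7.97) = 1.357×10^-5 K/W
R_cellular glass = ln(83/38)/(2π×0.0387×7.97) = 0.4031 K/W
R_mineral wool = ln(118/83)/(2π×0.0325×7.97) = 0.2162 K/W
R_outer film = 1/(h_o·2πr_oL) = 1/(19.2×2π×0.118×7.97) = 0.008814 K/W
R_total = 0.63 K/W
Q = ΔT/R_total = 37/0.63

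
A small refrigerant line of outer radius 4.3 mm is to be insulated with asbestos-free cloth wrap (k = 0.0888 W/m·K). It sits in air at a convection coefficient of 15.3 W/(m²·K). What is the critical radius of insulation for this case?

r_cr ≈ 5.8 mm

For a cylinder r_cr = k/h = 0.0888/15.3
r_cr = 5.8 mm; since the bare radius (4.3 mm) is below r_cr, adding a thin layer of insulation will *increase* heat loss.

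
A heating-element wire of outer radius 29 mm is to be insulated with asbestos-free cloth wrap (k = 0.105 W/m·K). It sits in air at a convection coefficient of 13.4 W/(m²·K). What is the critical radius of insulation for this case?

r_cr ≈ 7.84 mm

For a cylinder r_cr = k/h = 0.105/13.4
r_cr = 7.84 mm; since the bare radius (29 mm) is above r_cr, any added insulation will reduce heat loss.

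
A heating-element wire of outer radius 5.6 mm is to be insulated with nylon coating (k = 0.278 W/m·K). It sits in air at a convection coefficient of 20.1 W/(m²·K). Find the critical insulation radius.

For a cylinder r_cr = k/h = 0.278/20.1
r_cr = 13.8 mm; since the bare radius (5.6 mm) is below r_cr, adding a thin layer of insulation will *increase* heat loss.

r_cr ≈ 13.8 mm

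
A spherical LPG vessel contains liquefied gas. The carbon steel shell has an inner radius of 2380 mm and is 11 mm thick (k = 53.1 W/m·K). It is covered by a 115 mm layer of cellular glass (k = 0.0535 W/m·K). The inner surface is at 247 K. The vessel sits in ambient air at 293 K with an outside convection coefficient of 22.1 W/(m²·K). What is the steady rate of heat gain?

Q ≈ 1580 W

Radial (spherical) resistances in series:
R_carbon steel shell = (1/2.38 − 1/2.391)/(4π×53.1) = 2.897×10^-6 K/W
R_cellular glass = (1/2.391 − 1/2.506)/(4π×0.0535) = 0.02855 K/W
R_outer film = 1/(h·4πr_o²) = 1/(22.1×4π×2.506²) = 5.734×10^-4 K/W
R_total = 0.02912 K/W
Q = ΔT/R_total = 46/0.02912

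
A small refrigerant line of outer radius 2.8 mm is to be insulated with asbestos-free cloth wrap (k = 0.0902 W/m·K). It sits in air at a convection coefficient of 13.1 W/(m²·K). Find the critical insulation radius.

For a cylinder r_cr = k/h = 0.0902/13.1
r_cr = 6.89 mm; since the bare radius (2.8 mm) is below r_cr, adding a thin layer of insulation will *increase* heat loss.

r_cr ≈ 6.89 mm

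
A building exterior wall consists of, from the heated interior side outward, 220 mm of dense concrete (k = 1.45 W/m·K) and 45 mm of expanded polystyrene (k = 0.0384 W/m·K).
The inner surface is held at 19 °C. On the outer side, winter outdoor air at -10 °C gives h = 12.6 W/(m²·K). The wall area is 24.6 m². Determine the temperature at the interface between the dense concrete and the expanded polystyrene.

T ≈ 15.9 °C

Thermal resistances in series:
R_dense concrete = L/(kA) = 0.22/(1.45×24.6) = 0.006168 K/W
R_expanded polystyrene = L/(kA) = 0.045/(0.0384×24.6) = 0.04764 K/W
R_outer film = 1/(h_o·A) = 1/(12.6×24.6) = 0.003226 K/W
R_total = 0.05703 K/W;  Q = ΔT/R_total = 29/0.05703 = 508.5 W
T_interface = T_inner − Q·ΣR(inner→interface) = 19 − 508×0.006168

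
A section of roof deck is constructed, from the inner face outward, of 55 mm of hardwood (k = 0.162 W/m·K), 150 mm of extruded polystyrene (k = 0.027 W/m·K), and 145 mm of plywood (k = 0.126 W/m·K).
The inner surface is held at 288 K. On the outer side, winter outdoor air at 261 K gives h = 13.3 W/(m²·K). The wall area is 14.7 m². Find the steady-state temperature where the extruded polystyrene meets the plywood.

Treating each layer as a thermal resistance in series:
R_hardwood = L/(kA) = 0.055/(0.162×14.7) = 0.0231 K/W
R_extruded polystyrene = L/(kA) = 0.15/(0.027×14.7) = 0.3779 K/W
R_plywood = L/(kA) = 0.145/(0.126×14.7) = 0.07829 K/W
R_outer film = 1/(h_o·A) = 1/(13.3×14.7) = 0.005115 K/W
R_total = 0.4844 K/W;  Q = ΔT/R_total = 27/0.4844 = 55.74 W
T_interface = T_inner − Q·ΣR(inner→interface) = 288 − 55.7×0.401

T ≈ 266 K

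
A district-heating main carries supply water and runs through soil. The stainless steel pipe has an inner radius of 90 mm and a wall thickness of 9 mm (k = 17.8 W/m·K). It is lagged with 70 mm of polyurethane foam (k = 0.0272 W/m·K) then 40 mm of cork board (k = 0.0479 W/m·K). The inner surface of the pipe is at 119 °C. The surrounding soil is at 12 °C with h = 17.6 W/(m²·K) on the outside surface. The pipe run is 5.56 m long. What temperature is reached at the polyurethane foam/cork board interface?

Per-layer cylindrical resistances, series-summed:
R_stainless steel pipe wall = ln(99/90)/(2π×17.8×5.56) = 1.533×10^-4 K/W
R_polyurethane foam = ln(169/99)/(2π×0.0272×5.56) = 0.5628 K/W
R_cork board = ln(209/169)/(2π×0.0479×5.56) = 0.127 K/W
R_outer film = 1/(h_o·2πr_oL) = 1/(17.6×2π×0.209×5.56) = 0.007782 K/W
R_total = 0.6977 K/W
Q = ΔT/R_total = 107/0.6977
Q = 153 W
T_interface = T_inner − Q·ΣR(inner→interface) = 119 − 153×0.5629

T ≈ 32.7 °C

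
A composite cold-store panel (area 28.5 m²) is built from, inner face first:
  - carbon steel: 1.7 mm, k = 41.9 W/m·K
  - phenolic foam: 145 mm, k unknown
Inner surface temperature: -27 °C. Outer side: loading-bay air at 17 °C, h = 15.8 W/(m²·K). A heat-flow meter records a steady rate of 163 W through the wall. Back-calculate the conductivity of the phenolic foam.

Model the wall as resistances in series:
R_carbon steel = L/(kA) = 0.0017/(41.9×28.5) = 1.424×10^-6 K/W
R_outer film = 1/(h_o·A) = 1/(15.8×28.5) = 0.002221 K/W
Sum of known resistances R_other = 0.002222 K/W
Total R = ΔT/Q = 44/163 = 0.2699 K/W
R_phenolic foam = R_total − R_other = 0.2677 K/W
k = L/(R·A) = 0.145/(0.2677×28.5)

k ≈ 0.019 W/(m·K)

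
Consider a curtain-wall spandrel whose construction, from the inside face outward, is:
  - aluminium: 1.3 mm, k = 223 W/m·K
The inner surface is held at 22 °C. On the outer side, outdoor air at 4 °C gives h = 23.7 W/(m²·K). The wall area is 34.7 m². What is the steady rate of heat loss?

Using the resistance-network approach (series):
R_aluminium = L/(kA) = 0.0013/(223×34.7) = 1.68×10^-7 K/W
R_outer film = 1/(h_o·A) = 1/(23.7×34.7) = 0.001216 K/W
R_total = 0.001216 K/W
Q = ΔT / R_total = 18 / 0.001216

Q ≈ 14800 W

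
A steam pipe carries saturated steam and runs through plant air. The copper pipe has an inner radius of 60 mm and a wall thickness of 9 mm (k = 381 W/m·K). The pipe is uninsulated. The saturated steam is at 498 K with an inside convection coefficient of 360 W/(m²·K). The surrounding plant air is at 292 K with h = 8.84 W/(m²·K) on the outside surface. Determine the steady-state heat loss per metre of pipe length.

Treating each annulus and film as a series resistance:
R_inner film = 1/(h_i·2πr₁L) = 1/(360×2π×0.06×1) = 0.007368 K/W
R_copper pipe wall = ln(69/60)/(2π×381×1) = 5.838×10^-5 K/W
R_outer film = 1/(h_o·2πr_oL) = 1/(8.84×2π×0.069×1) = 0.2609 K/W
R_total = 0.2684 K/W
Q = ΔT/R_total = 206/0.2684

q′ ≈ 768 W/m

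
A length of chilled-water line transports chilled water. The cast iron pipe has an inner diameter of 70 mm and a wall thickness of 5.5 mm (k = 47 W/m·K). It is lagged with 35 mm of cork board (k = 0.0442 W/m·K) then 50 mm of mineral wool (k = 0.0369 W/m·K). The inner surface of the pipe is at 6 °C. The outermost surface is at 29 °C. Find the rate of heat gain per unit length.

Cylindrical conduction, so R = ln(r₂/r₁)/(2πkL) per layer, in series:
R_cast iron pipe wall = ln(40.5/35)/(2π×47×1) = 4.942×10^-4 K/W
R_cork board = ln(75.5/40.5)/(2π×0.0442×1) = 2.243 K/W
R_mineral wool = ln(125.5/75.5)/(2π×0.0369×1) = 2.192 K/W
R_total = 4.435 K/W
Q = ΔT/R_total = 23/4.435

q′ ≈ 5.19 W/m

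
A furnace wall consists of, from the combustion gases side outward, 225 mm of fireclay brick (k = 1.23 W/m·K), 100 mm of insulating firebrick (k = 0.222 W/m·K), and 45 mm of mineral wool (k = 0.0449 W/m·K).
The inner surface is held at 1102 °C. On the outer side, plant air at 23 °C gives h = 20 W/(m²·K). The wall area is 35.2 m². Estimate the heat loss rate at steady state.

Treating each layer as a thermal resistance in series:
R_fireclay brick = L/(kA) = 0.225/(1.23×35.2) = 0.005197 K/W
R_insulating firebrick = L/(kA) = 0.1/(0.222×35.2) = 0.0128 K/W
R_mineral wool = L/(kA) = 0.045/(0.0449×35.2) = 0.02847 K/W
R_outer film = 1/(h_o·A) = 1/(20×35.2) = 0.00142 K/W
R_total = 0.04789 K/W
Q = ΔT / R_total = 1079 / 0.04789

Q ≈ 22500 W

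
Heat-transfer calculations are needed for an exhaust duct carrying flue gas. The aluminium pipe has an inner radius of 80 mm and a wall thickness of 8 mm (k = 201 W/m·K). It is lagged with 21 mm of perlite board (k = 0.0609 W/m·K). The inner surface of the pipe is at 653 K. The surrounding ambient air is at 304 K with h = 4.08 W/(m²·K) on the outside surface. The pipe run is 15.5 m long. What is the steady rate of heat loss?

Per-layer cylindrical resistances, series-summed:
R_aluminium pipe wall = ln(88/80)/(2π×201×15.5) = 4.869×10^-6 K/W
R_perlite board = ln(109/88)/(2π×0.0609×15.5) = 0.03608 K/W
R_outer film = 1/(h_o·2πr_oL) = 1/(4.08×2π×0.109×15.5) = 0.02309 K/W
R_total = 0.05918 K/W
Q = ΔT/R_total = 349/0.05918

Q ≈ 5900 W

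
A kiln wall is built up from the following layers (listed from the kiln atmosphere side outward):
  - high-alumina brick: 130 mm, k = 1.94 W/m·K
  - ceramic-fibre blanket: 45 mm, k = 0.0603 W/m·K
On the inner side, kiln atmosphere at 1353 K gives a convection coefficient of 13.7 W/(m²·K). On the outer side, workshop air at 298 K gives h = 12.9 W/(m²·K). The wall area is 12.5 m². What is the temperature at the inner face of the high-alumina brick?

T ≈ 1270 K

Model the wall as resistances in series:
R_inner film = 1/(h_i·A) = 1/(13.7×12.5) = 0.005839 K/W
R_high-alumina brick = L/(kA) = 0.13/(1.94×12.5) = 0.005361 K/W
R_ceramic-fibre blanket = L/(kA) = 0.045/(0.0603×12.5) = 0.0597 K/W
R_outer film = 1/(h_o·A) = 1/(12.9×12.5) = 0.006202 K/W
R_total = 0.0771 K/W;  Q = ΔT/R_total = 1055/0.0771 = 13680 W
T_interface = T_inner − Q·ΣR(inner→interface) = 1353 − 13700×0.005839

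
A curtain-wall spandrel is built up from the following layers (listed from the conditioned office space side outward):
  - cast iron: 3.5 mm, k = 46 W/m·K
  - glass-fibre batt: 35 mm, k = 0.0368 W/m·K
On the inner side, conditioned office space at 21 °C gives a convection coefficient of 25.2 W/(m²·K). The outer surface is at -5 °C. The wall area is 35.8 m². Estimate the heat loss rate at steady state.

Q ≈ 939 W

Model the wall as resistances in series:
R_inner film = 1/(h_i·A) = 1/(25.2×35.8) = 0.001108 K/W
R_cast iron = L/(kA) = 0.0035/(46×35.8) = 2.125×10^-6 K/W
R_glass-fibre batt = L/(kA) = 0.035/(0.0368×35.8) = 0.02657 K/W
R_total = 0.02768 K/W
Q = ΔT / R_total = 26 / 0.02768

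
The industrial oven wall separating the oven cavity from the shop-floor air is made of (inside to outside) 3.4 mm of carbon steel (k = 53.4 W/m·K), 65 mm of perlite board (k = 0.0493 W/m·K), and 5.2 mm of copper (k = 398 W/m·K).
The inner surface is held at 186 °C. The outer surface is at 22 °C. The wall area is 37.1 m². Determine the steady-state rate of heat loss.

Thermal resistances in series:
R_carbon steel = L/(kA) = 0.0034/(53.4×37.1) = 1.716×10^-6 K/W
R_perlite board = L/(kA) = 0.065/(0.0493×37.1) = 0.03554 K/W
R_copper = L/(kA) = 0.0052/(398×37.1) = 3.522×10^-7 K/W
R_total = 0.03554 K/W
Q = ΔT / R_total = 164 / 0.03554

Q ≈ 4610 W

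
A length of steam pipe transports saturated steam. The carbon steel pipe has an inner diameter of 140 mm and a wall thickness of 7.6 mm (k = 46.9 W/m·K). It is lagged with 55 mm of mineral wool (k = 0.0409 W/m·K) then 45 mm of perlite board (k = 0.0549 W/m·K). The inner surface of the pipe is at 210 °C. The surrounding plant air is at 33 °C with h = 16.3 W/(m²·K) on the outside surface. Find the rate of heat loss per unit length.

Cylindrical conduction, so R = ln(r₂/r₁)/(2πkL) per layer, in series:
R_carbon steel pipe wall = ln(77.6/70)/(2π×46.9×1) = 3.498×10^-4 K/W
R_mineral wool = ln(132.6/77.6)/(2π×0.0409×1) = 2.085 K/W
R_perlite board = ln(177.6/132.6)/(2π×0.0549×1) = 0.8471 K/W
R_outer film = 1/(h_o·2πr_oL) = 1/(16.3×2π×0.1776×1) = 0.05498 K/W
R_total = 2.987 K/W
Q = ΔT/R_total = 177/2.987

q′ ≈ 59.3 W/m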